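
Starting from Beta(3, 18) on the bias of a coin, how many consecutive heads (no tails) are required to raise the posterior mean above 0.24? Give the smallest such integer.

k = 3

After k heads and 0 tails the posterior is Beta(3+k, 18), with mean (3+k)/(3+18+k).
Set (3+k)/(21+k) > 0.24 and solve: k > (0.24·21 − 3)/(1 − 0.24) = 2.684.
The smallest integer exceeding 2.684 is 3, and checking k=3: (6)/(24) = 0.2500 > 0.24.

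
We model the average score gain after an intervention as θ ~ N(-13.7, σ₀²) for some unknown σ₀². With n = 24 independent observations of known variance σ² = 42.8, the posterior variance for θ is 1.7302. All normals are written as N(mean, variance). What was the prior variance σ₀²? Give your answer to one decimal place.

σ₀² = 58.1

For the Normal–Normal model with known σ², precisions add: τ_n = τ₀ + n/σ².
So 1/σ₀² = 1/1.7302 − 24/42.8 = 0.577968 − 0.560748 = 0.017220.
Hence σ₀² = 1/0.017220 ≈ 58.1.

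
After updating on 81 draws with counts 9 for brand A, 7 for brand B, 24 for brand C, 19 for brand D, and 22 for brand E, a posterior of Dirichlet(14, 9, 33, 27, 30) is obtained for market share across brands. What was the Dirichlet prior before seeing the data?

For a Dirichlet(α) prior with multinomial counts c, the posterior is Dirichlet(α + c) componentwise.
Subtract each count from the matching posterior parameter: 14−9=5, 9−7=2, 33−24=9, 27−19=8, 30−22=8.

Dirichlet(5, 2, 9, 8, 8)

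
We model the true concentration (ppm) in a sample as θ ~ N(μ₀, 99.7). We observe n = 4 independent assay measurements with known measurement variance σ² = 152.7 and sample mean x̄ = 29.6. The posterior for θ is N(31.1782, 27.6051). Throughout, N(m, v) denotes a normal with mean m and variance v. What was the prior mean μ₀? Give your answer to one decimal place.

μ₀ = 35.3

The posterior mean is a precision-weighted average: μ_n = (τ₀μ₀ + τ_data·x̄)/(τ₀+τ_data), with τ₀=1/σ₀² and τ_data=n/σ².
Here τ₀ = 1/99.7 = 0.010030 and τ_data = 4/152.7 = 0.026195, so τ_n = 0.036225.
Rearranging for μ₀: μ₀ = (μ_n·τ_n − τ_data·x̄)/τ₀ = (31.1782·0.036225 − 0.026195·29.6) / 0.010030 = 0.354058/0.010030 ≈ 35.3.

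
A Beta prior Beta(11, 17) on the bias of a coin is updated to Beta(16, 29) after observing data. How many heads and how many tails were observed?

5 heads and 12 tails

Under Beta–binomial conjugacy the posterior parameters are (a+s, b+f).
Match parameters: s=16−11=5, f=29−17=12.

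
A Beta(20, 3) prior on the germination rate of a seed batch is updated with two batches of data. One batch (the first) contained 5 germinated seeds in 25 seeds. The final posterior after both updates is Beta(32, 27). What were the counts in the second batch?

Because Beta–binomial updating is additive in the counts, the combined data contributed (α_post−α_prior, β_post−β_prior) successes and failures.
Total across both batches: 32−20=12 germinated seeds, 27−3=24 non-germinating seeds.
Subtract the first batch: 12−5=7 germinated seeds and 24−20=4 non-germinating seeds.

7 germinated seeds and 4 non-germinating seeds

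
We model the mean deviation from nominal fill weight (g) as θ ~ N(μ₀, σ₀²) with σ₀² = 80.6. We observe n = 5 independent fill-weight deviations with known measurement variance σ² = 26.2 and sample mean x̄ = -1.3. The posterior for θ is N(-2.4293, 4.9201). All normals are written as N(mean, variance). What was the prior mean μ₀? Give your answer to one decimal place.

μ₀ = -19.8

With known observation variance, the Normal–Normal posterior has precision τ_n = τ₀ + n/σ² and mean μ_n = (τ₀μ₀ + (n/σ²)x̄)/τ_n.
Here τ₀ = 1/80.6 = 0.012407 and τ_data = 5/26.2 = 0.190840, so τ_n = 0.203247.
Rearranging for μ₀: μ₀ = (μ_n·τ_n − τ_data·x̄)/τ₀ = (-2.4293·0.203247 − 0.190840·-1.3) / 0.012407 = -0.245656/0.012407 ≈ -19.8.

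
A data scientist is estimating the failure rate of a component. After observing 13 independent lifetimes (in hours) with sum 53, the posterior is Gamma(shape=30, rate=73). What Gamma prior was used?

Gamma–exponential conjugacy: posterior shape = α + n, posterior rate = β + Σtᵢ.
So α = 30 − 13 = 17 and β = 73 − 53 = 20.

Gamma(shape=17, rate=20)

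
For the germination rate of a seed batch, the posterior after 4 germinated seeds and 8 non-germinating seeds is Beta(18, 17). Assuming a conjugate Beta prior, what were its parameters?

Beta(14, 9)

A Beta(α, β) prior with s successes and f failures in binomial data gives a Beta(α+s, β+f) posterior.
Subtract the data counts: 18−4=14, 17−8=9.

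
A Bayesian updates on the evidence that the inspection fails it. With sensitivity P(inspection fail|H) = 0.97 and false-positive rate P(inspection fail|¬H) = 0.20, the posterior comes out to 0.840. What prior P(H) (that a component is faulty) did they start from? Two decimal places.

P(H) = 0.52

Bayes' rule in odds form gives O(H|E) = O(H)·[P(E|H)/P(E|¬H)], hence O(H) = O(H|E)/LR.
Posterior odds = 0.840/(1−0.840) = 5.2500. LR = 0.97/0.20 = 4.8500.
Prior odds = 5.2500/4.8500 = 1.0825, so P(H) = 1.0825/(1+1.0825) ≈ 0.52.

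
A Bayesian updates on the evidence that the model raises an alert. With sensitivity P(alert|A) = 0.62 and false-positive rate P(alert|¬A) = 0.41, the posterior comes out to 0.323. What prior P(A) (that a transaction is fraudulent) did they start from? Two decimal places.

In odds form, posterior odds = prior odds × likelihood ratio, so prior odds = posterior odds ÷ LR.
Posterior odds = 0.323/(1−0.323) = 0.4771. LR = 0.62/0.41 = 1.5122.
Prior odds = 0.4771/1.5122 = 0.3155, so P(A) = 0.3155/(1+0.3155) ≈ 0.24.

P(A) = 0.24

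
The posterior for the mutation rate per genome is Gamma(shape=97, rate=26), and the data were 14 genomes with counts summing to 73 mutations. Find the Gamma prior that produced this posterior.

A Gamma(α, β) prior (rate parametrization) on a Poisson rate with n observations summing to S gives posterior Gamma(α+S, β+n).
So α = 97 − 73 = 24 and β = 26 − 14 = 12.

Gamma(shape=24, rate=12)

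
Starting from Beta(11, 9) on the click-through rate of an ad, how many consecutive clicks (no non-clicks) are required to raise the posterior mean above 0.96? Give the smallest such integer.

k = 206

After k clicks and 0 non-clicks the posterior is Beta(11+k, 9), with mean (11+k)/(11+9+k).
Set (11+k)/(20+k) > 0.96 and solve: k > (0.96·20 − 11)/(1 − 0.96) = 205.000.
The smallest integer exceeding 205.000 is 206, and checking k=206: (217)/(226) = 0.9602 > 0.96.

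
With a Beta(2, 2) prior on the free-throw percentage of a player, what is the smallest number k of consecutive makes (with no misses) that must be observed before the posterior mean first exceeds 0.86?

k = 11

After k makes and 0 misses the posterior is Beta(2+k, 2), with mean (2+k)/(2+2+k).
Set (2+k)/(4+k) > 0.86 and solve: k > (0.86·4 − 2)/(1 − 0.86) = 10.286.
The smallest integer exceeding 10.286 is 11.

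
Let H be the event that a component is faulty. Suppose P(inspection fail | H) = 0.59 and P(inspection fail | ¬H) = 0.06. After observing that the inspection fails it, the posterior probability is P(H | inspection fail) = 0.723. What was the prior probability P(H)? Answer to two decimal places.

P(H) = 0.21

In odds form, posterior odds = prior odds × likelihood ratio, so prior odds = posterior odds ÷ LR.
Posterior odds = 0.723/(1−0.723) = 2.6101. LR = 0.59/0.06 = 9.8333.
Prior odds = 2.6101/9.8333 = 0.2654, so P(H) = 0.2654/(1+0.2654) ≈ 0.21.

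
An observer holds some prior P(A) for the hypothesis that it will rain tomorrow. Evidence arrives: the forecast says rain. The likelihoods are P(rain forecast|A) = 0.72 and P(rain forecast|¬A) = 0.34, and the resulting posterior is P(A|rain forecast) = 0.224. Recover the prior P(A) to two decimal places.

In odds form, posterior odds = prior odds × likelihood ratio, so prior odds = posterior odds ÷ LR.
Posterior odds = 0.224/(1−0.224) = 0.2887. LR = 0.72/0.34 = 2.1176.
Prior odds = 0.2887/2.1176 = 0.1363, so P(A) = 0.1363/(1+0.1363) ≈ 0.12.

P(A) = 0.12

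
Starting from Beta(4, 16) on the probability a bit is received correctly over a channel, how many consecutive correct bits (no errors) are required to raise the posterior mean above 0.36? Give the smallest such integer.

k = 6

After k correct bits and 0 errors the posterior is Beta(4+k, 16), with mean (4+k)/(4+16+k).
Set (4+k)/(20+k) > 0.36 and solve: k > (0.36·20 − 4)/(1 − 0.36) = 5.000.
The smallest integer exceeding 5.000 is 6, and checking k=6: (10)/(26) = 0.3846 > 0.36.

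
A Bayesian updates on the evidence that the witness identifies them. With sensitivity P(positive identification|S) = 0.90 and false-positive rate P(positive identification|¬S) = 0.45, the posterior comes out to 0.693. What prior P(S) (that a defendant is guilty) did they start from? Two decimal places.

In odds form, posterior odds = prior odds × likelihood ratio, so prior odds = posterior odds ÷ LR.
Posterior odds = 0.693/(1−0.693) = 2.2573. LR = 0.90/0.45 = 2.0000.
Prior odds = 2.2573/2.0000 = 1.1286, so P(S) = 1.1286/(1+1.1286) ≈ 0.53.

P(S) = 0.53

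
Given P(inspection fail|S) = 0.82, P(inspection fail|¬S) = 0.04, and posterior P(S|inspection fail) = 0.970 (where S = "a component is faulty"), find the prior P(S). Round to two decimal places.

Bayes' rule in odds form gives O(S|E) = O(S)·[P(E|S)/P(E|¬S)], hence O(S) = O(S|E)/LR.
Posterior odds = 0.970/(1−0.970) = 32.3333. LR = 0.82/0.04 = 20.5000.
Prior odds = 32.3333/20.5000 = 1.5772, so P(S) = 1.5772/(1+1.5772) ≈ 0.61.

P(S) = 0.61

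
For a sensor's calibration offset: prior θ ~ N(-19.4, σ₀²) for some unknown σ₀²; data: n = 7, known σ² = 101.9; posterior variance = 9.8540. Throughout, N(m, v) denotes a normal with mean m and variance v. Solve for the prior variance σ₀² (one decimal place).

Posterior precision equals prior precision plus data precision: 1/σ_n² = 1/σ₀² + n/σ².
So 1/σ₀² = 1/9.8540 − 7/101.9 = 0.101482 − 0.068695 = 0.032787.
Hence σ₀² = 1/0.032787 ≈ 30.5.

σ₀² = 30.5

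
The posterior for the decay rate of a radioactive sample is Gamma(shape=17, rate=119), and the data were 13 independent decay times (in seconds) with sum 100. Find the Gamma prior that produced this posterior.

Gamma(shape=4, rate=19)

For an exponential likelihood with a Gamma(α, β) prior on the rate, n observations with total T give posterior Gamma(α+n, β+T).
So α = 17 − 13 = 4 and β = 119 − 100 = 19.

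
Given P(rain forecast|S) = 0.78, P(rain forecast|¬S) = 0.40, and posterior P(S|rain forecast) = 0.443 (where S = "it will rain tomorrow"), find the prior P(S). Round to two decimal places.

In odds form, posterior odds = prior odds × likelihood ratio, so prior odds = posterior odds ÷ LR.
Posterior odds = 0.443/(1−0.443) = 0.7953. LR = 0.78/0.40 = 1.9500.
Prior odds = 0.7953/1.9500 = 0.4078, so P(S) = 0.4078/(1+0.4078) ≈ 0.29.

P(S) = 0.29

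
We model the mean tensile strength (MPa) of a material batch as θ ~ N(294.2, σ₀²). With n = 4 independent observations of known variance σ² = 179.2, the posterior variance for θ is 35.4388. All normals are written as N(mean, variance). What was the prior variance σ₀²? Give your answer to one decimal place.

σ₀² = 169.6

Posterior precision equals prior precision plus data precision: 1/σ_n² = 1/σ₀² + n/σ².
So 1/σ₀² = 1/35.4388 − 4/179.2 = 0.028218 − 0.022321 = 0.005897.
Hence σ₀² = 1/0.005897 ≈ 169.6.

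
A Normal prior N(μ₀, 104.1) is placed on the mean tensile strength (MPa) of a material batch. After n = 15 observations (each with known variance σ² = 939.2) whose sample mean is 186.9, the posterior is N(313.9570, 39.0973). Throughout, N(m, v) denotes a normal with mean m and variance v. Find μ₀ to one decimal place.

The posterior mean is a precision-weighted average: μ_n = (τ₀μ₀ + τ_data·x̄)/(τ₀+τ_data), with τ₀=1/σ₀² and τ_data=n/σ².
Here τ₀ = 1/104.1 = 0.009606 and τ_data = 15/939.2 = 0.015971, so τ_n = 0.025577.
Rearranging for μ₀: μ₀ = (μ_n·τ_n − τ_data·x̄)/τ₀ = (313.9570·0.025577 − 0.015971·186.9) / 0.009606 = 5.045098/0.009606 ≈ 525.2.

μ₀ = 525.2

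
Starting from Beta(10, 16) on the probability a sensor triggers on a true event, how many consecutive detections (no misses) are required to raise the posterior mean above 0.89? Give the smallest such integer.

k = 120

After k detections and 0 misses the posterior is Beta(10+k, 16), with mean (10+k)/(10+16+k).
Set (10+k)/(26+k) > 0.89 and solve: k > (0.89·26 − 10)/(1 − 0.89) = 119.455.
The smallest integer exceeding 119.455 is 120, and checking k=120: (130)/(146) = 0.8904 > 0.89.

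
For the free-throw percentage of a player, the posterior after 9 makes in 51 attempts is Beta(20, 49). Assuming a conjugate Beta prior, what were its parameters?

Under Beta–binomial conjugacy the posterior parameters are (α+s, β+f).
So α = 20 − 9 = 11 and β = 49 − 42 = 7.

Beta(11, 7)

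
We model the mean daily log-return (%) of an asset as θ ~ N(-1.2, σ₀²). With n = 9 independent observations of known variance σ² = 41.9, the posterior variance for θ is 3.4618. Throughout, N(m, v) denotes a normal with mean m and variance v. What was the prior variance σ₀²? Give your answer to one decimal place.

Posterior precision equals prior precision plus data precision: 1/σ_n² = 1/σ₀² + n/σ².
So 1/σ₀² = 1/3.4618 − 9/41.9 = 0.288867 − 0.214797 = 0.074070.
Hence σ₀² = 1/0.074070 ≈ 13.5.

σ₀² = 13.5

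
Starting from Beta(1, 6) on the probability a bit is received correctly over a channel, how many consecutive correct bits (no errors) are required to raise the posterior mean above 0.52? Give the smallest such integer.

After k correct bits and 0 errors the posterior is Beta(1+k, 6), with mean (1+k)/(1+6+k).
Set (1+k)/(7+k) > 0.52 and solve: k > (0.52·7 − 1)/(1 − 0.52) = 5.500.
The smallest integer exceeding 5.500 is 6, and checking k=6: (7)/(13) = 0.5385 > 0.52.

k = 6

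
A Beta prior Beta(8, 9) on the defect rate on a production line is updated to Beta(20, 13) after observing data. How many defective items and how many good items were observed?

12 defective items and 4 good items

Beta is conjugate to the binomial likelihood: posterior = Beta(α+s, β+f).
So s = 20 − 8 = 12 and f = 13 − 9 = 4.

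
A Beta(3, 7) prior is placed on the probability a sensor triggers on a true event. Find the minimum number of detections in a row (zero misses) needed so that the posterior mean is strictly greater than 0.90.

k = 61

After k detections and 0 misses the posterior is Beta(3+k, 7), with mean (3+k)/(3+7+k).
Set (3+k)/(10+k) > 0.90 and solve: k > (0.90·10 − 3)/(1 − 0.90) = 60.000.
The smallest integer exceeding 60.000 is 61.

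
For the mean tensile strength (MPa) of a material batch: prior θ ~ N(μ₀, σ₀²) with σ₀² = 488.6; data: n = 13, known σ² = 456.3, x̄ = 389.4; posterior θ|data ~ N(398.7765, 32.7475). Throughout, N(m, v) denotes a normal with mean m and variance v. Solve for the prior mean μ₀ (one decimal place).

μ₀ = 529.3

The posterior mean is a precision-weighted average: μ_n = (τ₀μ₀ + τ_data·x̄)/(τ₀+τ_data), with τ₀=1/σ₀² and τ_data=n/σ².
Here τ₀ = 1/488.6 = 0.002047 and τ_data = 13/456.3 = 0.028490, so τ_n = 0.030537.
Rearranging for μ₀: μ₀ = (μ_n·τ_n − τ_data·x̄)/τ₀ = (398.7765·0.030537 − 0.028490·389.4) / 0.002047 = 1.083432/0.002047 ≈ 529.3.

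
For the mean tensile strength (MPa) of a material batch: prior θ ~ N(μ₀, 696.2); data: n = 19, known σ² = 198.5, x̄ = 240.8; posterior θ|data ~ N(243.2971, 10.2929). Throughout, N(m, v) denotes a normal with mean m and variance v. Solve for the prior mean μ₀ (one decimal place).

With known observation variance, the Normal–Normal posterior has precision τ_n = τ₀ + n/σ² and mean μ_n = (τ₀μ₀ + (n/σ²)x̄)/τ_n.
Here τ₀ = 1/696.2 = 0.001436 and τ_data = 19/198.5 = 0.095718, so τ_n = 0.097154.
Rearranging for μ₀: μ₀ = (μ_n·τ_n − τ_data·x̄)/τ₀ = (243.2971·0.097154 − 0.095718·240.8) / 0.001436 = 0.588392/0.001436 ≈ 409.7.

μ₀ = 409.7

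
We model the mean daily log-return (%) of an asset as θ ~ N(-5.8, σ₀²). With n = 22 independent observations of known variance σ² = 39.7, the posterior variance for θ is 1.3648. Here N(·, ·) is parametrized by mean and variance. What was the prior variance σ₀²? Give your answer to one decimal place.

σ₀² = 5.6

For the Normal–Normal model with known σ², precisions add: τ_n = τ₀ + n/σ².
So 1/σ₀² = 1/1.3648 − 22/39.7 = 0.732708 − 0.554156 = 0.178552.
Hence σ₀² = 1/0.178552 ≈ 5.6.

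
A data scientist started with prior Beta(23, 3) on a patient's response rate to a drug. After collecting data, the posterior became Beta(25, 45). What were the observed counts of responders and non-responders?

2 responders and 42 non-responders

Under Beta–binomial conjugacy the posterior parameters are (α+s, β+f).
So s = 25 − 23 = 2 and f = 45 − 3 = 42.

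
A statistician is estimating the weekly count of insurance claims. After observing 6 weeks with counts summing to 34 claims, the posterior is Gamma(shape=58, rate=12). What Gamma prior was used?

A Gamma(α, β) prior (rate parametrization) on a Poisson rate with n observations summing to S gives posterior Gamma(α+S, β+n).
So α = 58 − 34 = 24 and β = 12 − 6 = 6.

Gamma(shape=24, rate=6)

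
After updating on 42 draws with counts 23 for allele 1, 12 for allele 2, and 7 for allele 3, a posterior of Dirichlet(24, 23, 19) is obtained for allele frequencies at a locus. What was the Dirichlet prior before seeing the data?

Dirichlet(1, 11, 12)

For a Dirichlet(α) prior with multinomial counts c, the posterior is Dirichlet(α + c) componentwise.
Subtract each count from the matching posterior parameter: 24−23=1, 23−12=11, 19−7=12.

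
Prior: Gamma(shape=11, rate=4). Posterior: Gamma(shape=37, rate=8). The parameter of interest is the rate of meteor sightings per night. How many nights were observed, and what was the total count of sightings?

n = 4 nights with total 26 sightings

A Gamma(α, β) prior (rate parametrization) on a Poisson rate with n observations summing to S gives posterior Gamma(α+S, β+n).
Matching: Σxᵢ = 37 − 11 = 26 and n = 8 − 4 = 4.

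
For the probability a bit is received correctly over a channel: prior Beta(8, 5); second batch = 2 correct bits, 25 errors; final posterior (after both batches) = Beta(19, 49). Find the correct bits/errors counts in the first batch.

Because Beta–binomial updating is additive in the counts, the combined data contributed (α_post−α_prior, β_post−β_prior) successes and failures.
Total across both batches: 19−8=11 correct bits, 49−5=44 errors.
Subtract the second batch: 11−2=9 correct bits and 44−25=19 errors.

9 correct bits and 19 errors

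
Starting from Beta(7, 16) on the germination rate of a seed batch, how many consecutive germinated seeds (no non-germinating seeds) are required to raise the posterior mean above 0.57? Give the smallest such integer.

After k germinated seeds and 0 non-germinating seeds the posterior is Beta(7+k, 16), with mean (7+k)/(7+16+k).
Set (7+k)/(23+k) > 0.57 and solve: k > (0.57·23 − 7)/(1 − 0.57) = 14.209.
The smallest integer exceeding 14.209 is 15.

k = 15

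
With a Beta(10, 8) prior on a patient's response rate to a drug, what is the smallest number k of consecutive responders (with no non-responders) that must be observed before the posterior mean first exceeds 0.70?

After k responders and 0 non-responders the posterior is Beta(10+k, 8), with mean (10+k)/(10+8+k).
Set (10+k)/(18+k) > 0.70 and solve: k > (0.70·18 − 10)/(1 − 0.70) = 8.667.
The smallest integer exceeding 8.667 is 9, and checking k=9: (19)/(27) = 0.7037 > 0.70.

k = 9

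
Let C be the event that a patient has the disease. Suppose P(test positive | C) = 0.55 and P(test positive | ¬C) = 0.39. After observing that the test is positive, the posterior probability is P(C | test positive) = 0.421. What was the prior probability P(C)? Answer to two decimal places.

P(C) = 0.34

Bayes' rule in odds form gives O(C|E) = O(C)·[P(E|C)/P(E|¬C)], hence O(C) = O(C|E)/LR.
Posterior odds = 0.421/(1−0.421) = 0.7271. LR = 0.55/0.39 = 1.4103.
Prior odds = 0.7271/1.4103 = 0.5156, so P(C) = 0.5156/(1+0.5156) ≈ 0.34.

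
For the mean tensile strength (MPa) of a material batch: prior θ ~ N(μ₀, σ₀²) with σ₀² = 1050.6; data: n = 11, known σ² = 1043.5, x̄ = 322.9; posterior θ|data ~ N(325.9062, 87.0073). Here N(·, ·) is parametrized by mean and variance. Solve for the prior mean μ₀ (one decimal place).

μ₀ = 359.2

The posterior mean is a precision-weighted average: μ_n = (τ₀μ₀ + τ_data·x̄)/(τ₀+τ_data), with τ₀=1/σ₀² and τ_data=n/σ².
Here τ₀ = 1/1050.6 = 0.000952 and τ_data = 11/1043.5 = 0.010541, so τ_n = 0.011493.
Rearranging for μ₀: μ₀ = (μ_n·τ_n − τ_data·x̄)/τ₀ = (325.9062·0.011493 − 0.010541·322.9) / 0.000952 = 0.341951/0.000952 ≈ 359.2.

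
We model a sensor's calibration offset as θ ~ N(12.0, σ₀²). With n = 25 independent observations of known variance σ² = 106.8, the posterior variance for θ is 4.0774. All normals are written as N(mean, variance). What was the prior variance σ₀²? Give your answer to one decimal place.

σ₀² = 89.5

For the Normal–Normal model with known σ², precisions add: τ_n = τ₀ + n/σ².
So 1/σ₀² = 1/4.0774 − 25/106.8 = 0.245254 − 0.234082 = 0.011172.
Hence σ₀² = 1/0.011172 ≈ 89.5.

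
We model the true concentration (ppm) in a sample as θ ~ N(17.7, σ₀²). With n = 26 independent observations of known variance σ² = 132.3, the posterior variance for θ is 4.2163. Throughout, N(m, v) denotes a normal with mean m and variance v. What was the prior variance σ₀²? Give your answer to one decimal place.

σ₀² = 24.6

For the Normal–Normal model with known σ², precisions add: τ_n = τ₀ + n/σ².
So 1/σ₀² = 1/4.2163 − 26/132.3 = 0.237175 − 0.196523 = 0.040652.
Hence σ₀² = 1/0.040652 ≈ 24.6.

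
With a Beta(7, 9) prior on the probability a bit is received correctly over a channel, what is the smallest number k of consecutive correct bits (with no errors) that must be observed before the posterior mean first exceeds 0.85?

After k correct bits and 0 errors the posterior is Beta(7+k, 9), with mean (7+k)/(7+9+k).
Set (7+k)/(16+k) > 0.85 and solve: k > (0.85·16 − 7)/(1 − 0.85) = 44.000.
The smallest integer exceeding 44.000 is 45, and checking k=45: (52)/(61) = 0.8525 > 0.85.

k = 45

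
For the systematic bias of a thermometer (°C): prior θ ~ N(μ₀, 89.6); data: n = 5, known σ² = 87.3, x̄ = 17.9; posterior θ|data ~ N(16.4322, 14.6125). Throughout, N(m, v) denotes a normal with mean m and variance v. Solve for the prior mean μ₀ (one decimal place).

With known observation variance, the Normal–Normal posterior has precision τ_n = τ₀ + n/σ² and mean μ_n = (τ₀μ₀ + (n/σ²)x̄)/τ_n.
Here τ₀ = 1/89.6 = 0.011161 and τ_data = 5/87.3 = 0.057274, so τ_n = 0.068435.
Rearranging for μ₀: μ₀ = (μ_n·τ_n − τ_data·x̄)/τ₀ = (16.4322·0.068435 − 0.057274·17.9) / 0.011161 = 0.099333/0.011161 ≈ 8.9.

μ₀ = 8.9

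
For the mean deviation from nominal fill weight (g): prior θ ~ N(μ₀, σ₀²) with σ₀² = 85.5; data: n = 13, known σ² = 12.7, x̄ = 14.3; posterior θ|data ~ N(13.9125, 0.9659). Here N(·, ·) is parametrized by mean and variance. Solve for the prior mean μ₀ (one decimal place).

The posterior mean is a precision-weighted average: μ_n = (τ₀μ₀ + τ_data·x̄)/(τ₀+τ_data), with τ₀=1/σ₀² and τ_data=n/σ².
Here τ₀ = 1/85.5 = 0.011696 and τ_data = 13/12.7 = 1.023622, so τ_n = 1.035318.
Rearranging for μ₀: μ₀ = (μ_n·τ_n − τ_data·x̄)/τ₀ = (13.9125·1.035318 − 1.023622·14.3) / 0.011696 = -0.233933/0.011696 ≈ -20.0.

μ₀ = -20.0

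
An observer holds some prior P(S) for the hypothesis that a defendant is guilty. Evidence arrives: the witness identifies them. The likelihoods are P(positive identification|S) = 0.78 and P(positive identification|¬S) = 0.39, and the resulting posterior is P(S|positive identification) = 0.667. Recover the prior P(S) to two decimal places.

P(S) = 0.50

In odds form, posterior odds = prior odds × likelihood ratio, so prior odds = posterior odds ÷ LR.
Posterior odds = 0.667/(1−0.667) = 2.0030. LR = 0.78/0.39 = 2.0000.
Prior odds = 2.0030/2.0000 = 1.0015, so P(S) = 1.0015/(1+1.0015) ≈ 0.50.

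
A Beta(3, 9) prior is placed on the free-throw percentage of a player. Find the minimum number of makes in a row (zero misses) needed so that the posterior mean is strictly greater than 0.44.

After k makes and 0 misses the posterior is Beta(3+k, 9), with mean (3+k)/(3+9+k).
Set (3+k)/(12+k) > 0.44 and solve: k > (0.44·12 − 3)/(1 − 0.44) = 4.071.
The smallest integer exceeding 4.071 is 5.

k = 5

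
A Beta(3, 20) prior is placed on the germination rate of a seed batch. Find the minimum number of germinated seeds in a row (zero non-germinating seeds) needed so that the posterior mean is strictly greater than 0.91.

k = 200

After k germinated seeds and 0 non-germinating seeds the posterior is Beta(3+k, 20), with mean (3+k)/(3+20+k).
Set (3+k)/(23+k) > 0.91 and solve: k > (0.91·23 − 3)/(1 − 0.91) = 199.222.
The smallest integer exceeding 199.222 is 200, and checking k=200: (203)/(223) = 0.9103 > 0.91.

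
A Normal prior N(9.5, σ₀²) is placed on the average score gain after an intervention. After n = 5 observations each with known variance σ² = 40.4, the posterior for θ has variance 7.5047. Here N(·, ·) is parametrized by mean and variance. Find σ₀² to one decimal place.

σ₀² = 105.4

Posterior precision equals prior precision plus data precision: 1/σ_n² = 1/σ₀² + n/σ².
So 1/σ₀² = 1/7.5047 − 5/40.4 = 0.133250 − 0.123762 = 0.009488.
Hence σ₀² = 1/0.009488 ≈ 105.4.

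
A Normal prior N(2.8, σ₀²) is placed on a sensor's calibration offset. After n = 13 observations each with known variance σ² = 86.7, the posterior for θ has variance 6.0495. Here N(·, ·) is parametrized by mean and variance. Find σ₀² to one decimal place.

For the Normal–Normal model with known σ², precisions add: τ_n = τ₀ + n/σ².
So 1/σ₀² = 1/6.0495 − 13/86.7 = 0.165303 − 0.149942 = 0.015361.
Hence σ₀² = 1/0.015361 ≈ 65.1.

σ₀² = 65.1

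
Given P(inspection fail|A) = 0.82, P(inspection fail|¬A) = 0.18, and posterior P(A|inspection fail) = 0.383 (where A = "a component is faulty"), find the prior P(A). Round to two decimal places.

Bayes' rule in odds form gives O(A|E) = O(A)·[P(E|A)/P(E|¬A)], hence O(A) = O(A|E)/LR.
Posterior odds = 0.383/(1−0.383) = 0.6207. LR = 0.82/0.18 = 4.5556.
Prior odds = 0.6207/4.5556 = 0.1362, so P(A) = 0.1362/(1+0.1362) ≈ 0.12.

P(A) = 0.12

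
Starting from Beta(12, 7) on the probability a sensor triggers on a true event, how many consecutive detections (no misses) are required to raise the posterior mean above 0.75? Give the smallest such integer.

After k detections and 0 misses the posterior is Beta(12+k, 7), with mean (12+k)/(12+7+k).
Set (12+k)/(19+k) > 0.75 and solve: k > (0.75·19 − 12)/(1 − 0.75) = 9.000.
The smallest integer exceeding 9.000 is 10.

k = 10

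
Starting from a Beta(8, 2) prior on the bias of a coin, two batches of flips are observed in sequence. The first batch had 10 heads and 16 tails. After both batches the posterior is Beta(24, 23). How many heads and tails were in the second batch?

6 heads and 5 tails

Because Beta–binomial updating is additive in the counts, the combined data contributed (α_post−α_prior, β_post−β_prior) successes and failures.
Total across both batches: 24−8=16 heads, 23−2=21 tails.
Subtract the first batch: 16−10=6 heads and 21−16=5 tails.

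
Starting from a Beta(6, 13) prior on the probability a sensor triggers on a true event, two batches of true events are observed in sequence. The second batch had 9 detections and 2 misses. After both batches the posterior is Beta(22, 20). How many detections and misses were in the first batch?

Because Beta–binomial updating is additive in the counts, the combined data contributed (α_post−α_prior, β_post−β_prior) successes and failures.
Total across both batches: 22−6=16 detections, 20−13=7 misses.
Subtract the second batch: 16−9=7 detections and 7−2=5 misses.

7 detections and 5 misses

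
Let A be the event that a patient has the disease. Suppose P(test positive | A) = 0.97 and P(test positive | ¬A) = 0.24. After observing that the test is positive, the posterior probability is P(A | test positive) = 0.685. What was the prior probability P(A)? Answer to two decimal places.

P(A) = 0.35

In odds form, posterior odds = prior odds × likelihood ratio, so prior odds = posterior odds ÷ LR.
Posterior odds = 0.685/(1−0.685) = 2.1746. LR = 0.97/0.24 = 4.0417.
Prior odds = 2.1746/4.0417 = 0.5380, so P(A) = 0.5380/(1+0.5380) ≈ 0.35.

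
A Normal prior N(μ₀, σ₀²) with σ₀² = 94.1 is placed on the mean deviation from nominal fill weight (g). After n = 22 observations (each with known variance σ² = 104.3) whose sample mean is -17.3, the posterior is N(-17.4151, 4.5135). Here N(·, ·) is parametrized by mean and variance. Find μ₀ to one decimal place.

The posterior mean is a precision-weighted average: μ_n = (τ₀μ₀ + τ_data·x̄)/(τ₀+τ_data), with τ₀=1/σ₀² and τ_data=n/σ².
Here τ₀ = 1/94.1 = 0.010627 and τ_data = 22/104.3 = 0.210930, so τ_n = 0.221557.
Rearranging for μ₀: μ₀ = (μ_n·τ_n − τ_data·x̄)/τ₀ = (-17.4151·0.221557 − 0.210930·-17.3) / 0.010627 = -0.209348/0.010627 ≈ -19.7.

μ₀ = -19.7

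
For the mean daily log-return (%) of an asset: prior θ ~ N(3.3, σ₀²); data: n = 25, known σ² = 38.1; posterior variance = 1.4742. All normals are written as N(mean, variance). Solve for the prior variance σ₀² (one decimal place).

σ₀² = 45.1

Posterior precision equals prior precision plus data precision: 1/σ_n² = 1/σ₀² + n/σ².
So 1/σ₀² = 1/1.4742 − 25/38.1 = 0.678334 − 0.656168 = 0.022166.
Hence σ₀² = 1/0.022166 ≈ 45.1.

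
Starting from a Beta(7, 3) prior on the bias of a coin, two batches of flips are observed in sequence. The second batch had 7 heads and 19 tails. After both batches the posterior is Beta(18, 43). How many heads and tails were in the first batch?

Because Beta–binomial updating is additive in the counts, the combined data contributed (α_post−α_prior, β_post−β_prior) successes and failures.
Total across both batches: 18−7=11 heads, 43−3=40 tails.
Subtract the second batch: 11−7=4 heads and 40−19=21 tails.

4 heads and 21 tails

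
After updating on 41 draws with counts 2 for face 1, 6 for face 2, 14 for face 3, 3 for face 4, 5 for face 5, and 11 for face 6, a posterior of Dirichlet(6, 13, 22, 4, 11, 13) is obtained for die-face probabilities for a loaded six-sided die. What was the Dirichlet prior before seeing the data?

Dirichlet(4, 7, 8, 1, 6, 2)

For a Dirichlet(α) prior with multinomial counts c, the posterior is Dirichlet(α + c) componentwise.
Subtract each count from the matching posterior parameter: 6−2=4, 13−6=7, 22−14=8, 4−3=1, 11−5=6, 13−11=2.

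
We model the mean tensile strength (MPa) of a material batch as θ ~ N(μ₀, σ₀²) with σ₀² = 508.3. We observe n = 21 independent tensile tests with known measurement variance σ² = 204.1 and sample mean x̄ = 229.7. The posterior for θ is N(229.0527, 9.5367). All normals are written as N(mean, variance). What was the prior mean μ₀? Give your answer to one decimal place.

With known observation variance, the Normal–Normal posterior has precision τ_n = τ₀ + n/σ² and mean μ_n = (τ₀μ₀ + (n/σ²)x̄)/τ_n.
Here τ₀ = 1/508.3 = 0.001967 and τ_data = 21/204.1 = 0.102891, so τ_n = 0.104858.
Rearranging for μ₀: μ₀ = (μ_n·τ_n − τ_data·x̄)/τ₀ = (229.0527·0.104858 − 0.102891·229.7) / 0.001967 = 0.383945/0.001967 ≈ 195.2.

μ₀ = 195.2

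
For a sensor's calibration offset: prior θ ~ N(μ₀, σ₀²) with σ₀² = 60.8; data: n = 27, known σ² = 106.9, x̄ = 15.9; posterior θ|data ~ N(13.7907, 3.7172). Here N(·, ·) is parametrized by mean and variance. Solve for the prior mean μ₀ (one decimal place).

μ₀ = -18.6

With known observation variance, the Normal–Normal posterior has precision τ_n = τ₀ + n/σ² and mean μ_n = (τ₀μ₀ + (n/σ²)x̄)/τ_n.
Here τ₀ = 1/60.8 = 0.016447 and τ_data = 27/106.9 = 0.252572, so τ_n = 0.269019.
Rearranging for μ₀: μ₀ = (μ_n·τ_n − τ_data·x̄)/τ₀ = (13.7907·0.269019 − 0.252572·15.9) / 0.016447 = -0.305934/0.016447 ≈ -18.6.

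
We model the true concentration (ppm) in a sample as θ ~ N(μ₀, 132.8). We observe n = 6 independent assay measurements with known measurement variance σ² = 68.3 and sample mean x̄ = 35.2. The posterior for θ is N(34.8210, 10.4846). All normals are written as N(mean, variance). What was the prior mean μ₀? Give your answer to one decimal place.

The posterior mean is a precision-weighted average: μ_n = (τ₀μ₀ + τ_data·x̄)/(τ₀+τ_data), with τ₀=1/σ₀² and τ_data=n/σ².
Here τ₀ = 1/132.8 = 0.007530 and τ_data = 6/68.3 = 0.087848, so τ_n = 0.095378.
Rearranging for μ₀: μ₀ = (μ_n·τ_n − τ_data·x̄)/τ₀ = (34.8210·0.095378 − 0.087848·35.2) / 0.007530 = 0.228908/0.007530 ≈ 30.4.

μ₀ = 30.4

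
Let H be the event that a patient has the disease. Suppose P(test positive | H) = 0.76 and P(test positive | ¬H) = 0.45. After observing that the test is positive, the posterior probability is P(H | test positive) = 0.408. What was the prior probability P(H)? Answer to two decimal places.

P(H) = 0.29

In odds form, posterior odds = prior odds × likelihood ratio, so prior odds = posterior odds ÷ LR.
Posterior odds = 0.408/(1−0.408) = 0.6892. LR = 0.76/0.45 = 1.6889.
Prior odds = 0.6892/1.6889 = 0.4081, so P(H) = 0.4081/(1+0.4081) ≈ 0.29.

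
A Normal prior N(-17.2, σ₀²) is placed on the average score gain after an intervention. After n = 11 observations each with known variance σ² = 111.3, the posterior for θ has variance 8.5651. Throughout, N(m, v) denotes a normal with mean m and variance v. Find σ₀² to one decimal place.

Posterior precision equals prior precision plus data precision: 1/σ_n² = 1/σ₀² + n/σ².
So 1/σ₀² = 1/8.5651 − 11/111.3 = 0.116753 − 0.098832 = 0.017921.
Hence σ₀² = 1/0.017921 ≈ 55.8.

σ₀² = 55.8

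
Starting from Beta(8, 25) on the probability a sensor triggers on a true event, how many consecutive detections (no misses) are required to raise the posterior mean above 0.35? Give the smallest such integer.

After k detections and 0 misses the posterior is Beta(8+k, 25), with mean (8+k)/(8+25+k).
Set (8+k)/(33+k) > 0.35 and solve: k > (0.35·33 − 8)/(1 − 0.35) = 5.462.
The smallest integer exceeding 5.462 is 6, and checking k=6: (14)/(39) = 0.3590 > 0.35.

k = 6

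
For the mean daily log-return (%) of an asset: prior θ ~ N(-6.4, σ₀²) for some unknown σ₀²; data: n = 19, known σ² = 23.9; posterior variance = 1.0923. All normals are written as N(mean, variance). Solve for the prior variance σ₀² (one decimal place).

σ₀² = 8.3

For the Normal–Normal model with known σ², precisions add: τ_n = τ₀ + n/σ².
So 1/σ₀² = 1/1.0923 − 19/23.9 = 0.915499 − 0.794979 = 0.120520.
Hence σ₀² = 1/0.120520 ≈ 8.3.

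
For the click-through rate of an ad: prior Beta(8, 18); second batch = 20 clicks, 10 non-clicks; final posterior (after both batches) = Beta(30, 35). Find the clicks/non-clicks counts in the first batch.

Sequential conjugate updates are equivalent to a single update on the pooled data, so total successes = posterior α − prior α and total failures = posterior β − prior β.
Total across both batches: 30−8=22 clicks, 35−18=17 non-clicks.
Subtract the second batch: 22−20=2 clicks and 17−10=7 non-clicks.

2 clicks and 7 non-clicks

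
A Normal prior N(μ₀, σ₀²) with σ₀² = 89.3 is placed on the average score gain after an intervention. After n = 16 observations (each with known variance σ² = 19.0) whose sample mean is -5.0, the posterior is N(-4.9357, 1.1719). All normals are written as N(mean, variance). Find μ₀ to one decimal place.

The posterior mean is a precision-weighted average: μ_n = (τ₀μ₀ + τ_data·x̄)/(τ₀+τ_data), with τ₀=1/σ₀² and τ_data=n/σ².
Here τ₀ = 1/89.3 = 0.011198 and τ_data = 16/19.0 = 0.842105, so τ_n = 0.853303.
Rearranging for μ₀: μ₀ = (μ_n·τ_n − τ_data·x̄)/τ₀ = (-4.9357·0.853303 − 0.842105·-5.0) / 0.011198 = -0.001123/0.011198 ≈ -0.1.

μ₀ = -0.1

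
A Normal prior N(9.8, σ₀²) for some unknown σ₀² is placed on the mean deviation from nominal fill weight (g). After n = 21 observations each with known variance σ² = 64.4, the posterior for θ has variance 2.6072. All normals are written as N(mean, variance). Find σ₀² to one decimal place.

Posterior precision equals prior precision plus data precision: 1/σ_n² = 1/σ₀² + n/σ².
So 1/σ₀² = 1/2.6072 − 21/64.4 = 0.383553 − 0.326087 = 0.057466.
Hence σ₀² = 1/0.057466 ≈ 17.4.

σ₀² = 17.4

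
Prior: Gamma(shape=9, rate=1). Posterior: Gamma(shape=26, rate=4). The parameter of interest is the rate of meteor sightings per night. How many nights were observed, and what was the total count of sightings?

n = 3 nights with total 17 sightings

Gamma–Poisson conjugacy: posterior shape = α + Σxᵢ, posterior rate = β + n.
Matching: Σxᵢ = 26 − 9 = 17 and n = 4 − 1 = 3.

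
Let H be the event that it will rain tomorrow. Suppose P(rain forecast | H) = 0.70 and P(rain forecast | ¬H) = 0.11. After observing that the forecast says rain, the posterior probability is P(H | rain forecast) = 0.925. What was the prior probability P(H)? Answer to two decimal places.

P(H) = 0.66

In odds form, posterior odds = prior odds × likelihood ratio, so prior odds = posterior odds ÷ LR.
Posterior odds = 0.925/(1−0.925) = 12.3333. LR = 0.70/0.11 = 6.3636.
Prior odds = 12.3333/6.3636 = 1.9381, so P(H) = 1.9381/(1+1.9381) ≈ 0.66.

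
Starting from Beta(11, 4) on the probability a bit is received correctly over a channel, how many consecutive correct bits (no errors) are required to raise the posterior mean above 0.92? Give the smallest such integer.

k = 36

After k correct bits and 0 errors the posterior is Beta(11+k, 4), with mean (11+k)/(11+4+k).
Set (11+k)/(15+k) > 0.92 and solve: k > (0.92·15 − 11)/(1 − 0.92) = 35.000.
The smallest integer exceeding 35.000 is 36, and checking k=36: (47)/(51) = 0.9216 > 0.92.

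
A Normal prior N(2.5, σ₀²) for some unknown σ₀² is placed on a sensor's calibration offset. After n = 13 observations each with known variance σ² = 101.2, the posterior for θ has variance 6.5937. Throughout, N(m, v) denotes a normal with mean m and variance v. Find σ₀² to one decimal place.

σ₀² = 43.1

Posterior precision equals prior precision plus data precision: 1/σ_n² = 1/σ₀² + n/σ².
So 1/σ₀² = 1/6.5937 − 13/101.2 = 0.151660 − 0.128458 = 0.023202.
Hence σ₀² = 1/0.023202 ≈ 43.1.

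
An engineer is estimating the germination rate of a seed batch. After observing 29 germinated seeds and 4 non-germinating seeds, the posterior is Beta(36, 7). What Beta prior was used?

Beta(7, 3)

Under Beta–binomial conjugacy the posterior parameters are (α+s, β+f).
Subtract the data counts: 36−29=7, 7−4=3.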